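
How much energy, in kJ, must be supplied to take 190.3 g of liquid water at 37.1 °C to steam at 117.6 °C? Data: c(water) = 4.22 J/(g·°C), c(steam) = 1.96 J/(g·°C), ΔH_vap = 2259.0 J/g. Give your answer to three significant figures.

q = 487 kJ

q1 (heat water 37.1→100.0 °C): 190.3 × 4.22 × 62.9 = 50513 J
q2 (vaporize at 100 °C): 190.3 × 2259.0 = 429888 J
q3 (heat steam 100.0→117.6 °C): 190.3 × 1.96 × 17.6 = 6565 J
Total: 50513 + 429888 + 6565 = 486966 J = 487 kJ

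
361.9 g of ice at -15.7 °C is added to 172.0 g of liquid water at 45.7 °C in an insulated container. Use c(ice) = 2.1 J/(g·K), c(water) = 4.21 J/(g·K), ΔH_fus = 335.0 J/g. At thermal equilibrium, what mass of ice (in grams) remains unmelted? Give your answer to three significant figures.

m_ice remaining = 299 g

Heat to warm all ice to 0 °C: 361.9×2.1×15.7 = 11932 J
Heat released by water cooling to 0 °C: 172.0×4.21×45.7 = 33092 J
33092 J < 11932 + 361.9×335.0 = 133168.5 J, so not all ice melts; final T = 0 °C.
Heat left for melting: 33092 − 11932 = 21160 J
Mass melted = 21160 / 335.0 = 63.16 g
Ice remaining = 361.9 − 63.16 = 298.74 g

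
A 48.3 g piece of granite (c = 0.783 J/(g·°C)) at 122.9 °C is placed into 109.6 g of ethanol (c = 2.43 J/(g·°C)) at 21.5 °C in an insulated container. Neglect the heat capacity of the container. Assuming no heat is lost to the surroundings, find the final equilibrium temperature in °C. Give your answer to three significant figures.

Heat lost by granite = heat gained by ethanol.
(48.3)(0.783)(122.9 − T) = (109.6)(2.43)(T − 21.5)
37.8189 (122.9 − T) = 266.328 (T − 21.5)
4647.9 − 37.8189 T = 266.328 T − 5726.1
10374.0 = 304.1469 T
T = 34.11 °C

T_f = 34.1 °C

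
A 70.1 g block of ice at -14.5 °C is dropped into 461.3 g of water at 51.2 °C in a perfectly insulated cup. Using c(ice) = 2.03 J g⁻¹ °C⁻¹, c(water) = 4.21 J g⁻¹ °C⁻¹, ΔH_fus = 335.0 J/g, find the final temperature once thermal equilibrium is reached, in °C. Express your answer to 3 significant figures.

T_f = 33.0 °C

Heat to bring ice to 0 °C and melt it: q₁ = 70.1×2.03×14.5 + 70.1×335.0 = 25547 J
Heat the water can supply cooling to 0 °C: 461.3×4.21×51.2 = 99434.1 J > q₁, so all ice melts.
Energy balance: 461.3×4.21×(51.2 − T) = 25547 + 70.1×4.21×(T − 0)
1942.073(51.2 − T) = 25547 + 295.121 T
99434.1 − 25547 = 2237.194 T
T = 73887.1 / 2237.194 = 33.03 °C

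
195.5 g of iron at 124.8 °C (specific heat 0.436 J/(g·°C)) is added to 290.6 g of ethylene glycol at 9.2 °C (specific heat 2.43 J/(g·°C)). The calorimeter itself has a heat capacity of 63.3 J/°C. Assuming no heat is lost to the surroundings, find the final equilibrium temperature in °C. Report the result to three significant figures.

T_f = 20.7 °C

Heat lost by iron = heat gained by ethylene glycol + calorimeter.
(195.5)(0.436)(124.8 − T) = [(290.6)(2.43) + 63.3](T − 9.2)
85.238 (124.8 − T) = 769.458 (T − 9.2)
10638 − 85.238 T = 769.458 T − 7079.0
17717.0 = 854.696 T
T = 20.73 °C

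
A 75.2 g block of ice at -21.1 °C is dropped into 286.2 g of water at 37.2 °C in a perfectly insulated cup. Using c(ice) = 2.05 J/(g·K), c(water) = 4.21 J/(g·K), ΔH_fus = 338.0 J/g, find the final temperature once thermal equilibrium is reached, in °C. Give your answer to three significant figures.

T_f = 10.6 °C

Heat to bring ice to 0 °C and melt it: q₁ = 75.2×2.05×21.1 + 75.2×338.0 = 28670 J
Heat the water can supply cooling to 0 °C: 286.2×4.21×37.2 = 44822.4 J > q₁, so all ice melts.
Energy balance: 286.2×4.21×(37.2 − T) = 28670 + 75.2×4.21×(T − 0)
1204.902(37.2 − T) = 28670 + 316.592 T
44822.4 − 28670 = 1521.494 T
T = 16152.4 / 1521.494 = 10.62 °C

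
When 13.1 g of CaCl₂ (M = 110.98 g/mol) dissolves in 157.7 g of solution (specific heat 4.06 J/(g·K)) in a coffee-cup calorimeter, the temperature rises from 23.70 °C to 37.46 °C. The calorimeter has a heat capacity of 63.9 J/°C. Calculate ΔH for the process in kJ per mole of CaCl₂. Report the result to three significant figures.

ΔH = -82.1 kJ/mol

|ΔT| = |37.46 − 23.70| = 13.76 °C
|q_surr| = (157.7 × 4.06 + 63.9) × 13.76 = 704.162 × 13.76 = 9689 J
n(CaCl₂) = 13.1 / 110.98 = 0.1180 mol
Temperature rose, so q_rxn = −|q_surr| = -9.689 kJ
ΔH = q_rxn / n = -82.11 kJ/mol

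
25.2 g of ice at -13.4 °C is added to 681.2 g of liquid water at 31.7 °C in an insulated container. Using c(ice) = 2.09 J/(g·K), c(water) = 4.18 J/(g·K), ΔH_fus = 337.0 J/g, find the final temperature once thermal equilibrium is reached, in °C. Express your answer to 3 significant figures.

T_f = 27.5 °C

Heat to bring ice to 0 °C and melt it: q₁ = 25.2×2.09×13.4 + 25.2×337.0 = 9198.2 J
Heat the water can supply cooling to 0 °C: 681.2×4.18×31.7 = 90263.1 J > q₁, so all ice melts.
Energy balance: 681.2×4.18×(31.7 − T) = 9198.2 + 25.2×4.18×(T − 0)
2847.416(31.7 − T) = 9198.2 + 105.336 T
90263.1 − 9198.2 = 2952.752 T
T = 81064.9 / 2952.752 = 27.45 °C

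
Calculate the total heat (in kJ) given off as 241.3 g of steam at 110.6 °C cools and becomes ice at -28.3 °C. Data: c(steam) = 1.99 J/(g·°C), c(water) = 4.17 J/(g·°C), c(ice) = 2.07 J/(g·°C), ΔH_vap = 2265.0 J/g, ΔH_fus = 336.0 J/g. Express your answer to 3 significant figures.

q = 747 kJ

q1 (cool steam 110.6→100 °C): 241.3 × 1.99 × 10.6 = 5090 J
q2 (condense at 100 °C): 241.3 × 2265.0 = 546545 J
q3 (cool water 100→0 °C): 241.3 × 4.17 × 100.0 = 100622 J
q4 (freeze at 0 °C): 241.3 × 336.0 = 81077 J
q5 (cool ice 0→-28.3 °C): 241.3 × 2.07 × 28.3 = 14136 J
Total: 5090 + 546545 + 100622 + 81077 + 14136 = 747470 J = 747 kJ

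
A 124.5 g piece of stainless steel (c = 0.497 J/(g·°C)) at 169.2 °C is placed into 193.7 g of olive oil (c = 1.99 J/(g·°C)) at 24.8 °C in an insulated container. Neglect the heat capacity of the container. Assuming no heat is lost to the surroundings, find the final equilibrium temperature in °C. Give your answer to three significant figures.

Heat lost by stainless steel = heat gained by olive oil.
(124.5)(0.497)(169.2 − T) = (193.7)(1.99)(T − 24.8)
61.8765 (169.2 − T) = 385.463 (T − 24.8)
10470 − 61.8765 T = 385.463 T − 9559.5
20029.5 = 447.3395 T
T = 44.77 °C

T_f = 44.8 °C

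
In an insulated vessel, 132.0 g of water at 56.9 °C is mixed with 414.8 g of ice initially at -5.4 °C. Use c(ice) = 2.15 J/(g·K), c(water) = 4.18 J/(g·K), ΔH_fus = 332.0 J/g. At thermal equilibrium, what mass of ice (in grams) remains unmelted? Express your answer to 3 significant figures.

Heat to warm all ice to 0 °C: 414.8×2.15×5.4 = 4815.8 J
Heat released by water cooling to 0 °C: 132.0×4.18×56.9 = 31395 J
31395 J < 4815.8 + 414.8×332.0 = 142529.4 J, so not all ice melts; final T = 0 °C.
Heat left for melting: 31395 − 4815.8 = 26579.2 J
Mass melted = 26579.2 / 332.0 = 80.06 g
Ice remaining = 414.8 − 80.06 = 334.74 g

m_ice remaining = 335 g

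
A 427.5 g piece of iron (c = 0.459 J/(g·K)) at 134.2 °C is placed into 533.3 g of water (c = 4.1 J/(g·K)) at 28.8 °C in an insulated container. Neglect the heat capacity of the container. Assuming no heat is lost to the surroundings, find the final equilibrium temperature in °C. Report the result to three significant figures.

Heat lost by iron = heat gained by water.
(427.5)(0.459)(134.2 − T) = (533.3)(4.1)(T − 28.8)
196.2225 (134.2 − T) = 2186.53 (T − 28.8)
26333 − 196.2225 T = 2186.53 T − 62972
89305 = 2382.7525 T
T = 37.48 °C

T_f = 37.5 °C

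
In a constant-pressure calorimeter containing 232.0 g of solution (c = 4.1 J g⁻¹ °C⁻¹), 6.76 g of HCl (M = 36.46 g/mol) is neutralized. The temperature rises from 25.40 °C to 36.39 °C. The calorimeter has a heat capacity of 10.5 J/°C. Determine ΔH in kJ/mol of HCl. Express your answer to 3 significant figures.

|ΔT| = |36.39 − 25.40| = 10.99 °C
|q_surr| = (232.0 × 4.1 + 10.5) × 10.99 = 961.7 × 10.99 = 10570 J
n(HCl) = 6.76 / 36.46 = 0.1854 mol
Temperature rose, so q_rxn = −|q_surr| = -10.57 kJ
ΔH = q_rxn / n = -57.01 kJ/mol

ΔH = -57.0 kJ/mol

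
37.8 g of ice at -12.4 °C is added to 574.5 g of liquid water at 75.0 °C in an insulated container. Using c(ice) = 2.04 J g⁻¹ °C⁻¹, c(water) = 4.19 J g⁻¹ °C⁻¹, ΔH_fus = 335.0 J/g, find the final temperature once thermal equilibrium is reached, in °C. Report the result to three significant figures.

Heat to bring ice to 0 °C and melt it: q₁ = 37.8×2.04×12.4 + 37.8×335.0 = 13619 J
Heat the water can supply cooling to 0 °C: 574.5×4.19×75.0 = 180537 J > q₁, so all ice melts.
Energy balance: 574.5×4.19×(75.0 − T) = 13619 + 37.8×4.19×(T − 0)
2407.155(75.0 − T) = 13619 + 158.382 T
180537 − 13619 = 2565.537 T
T = 166918 / 2565.537 = 65.06 °C

T_f = 65.1 °C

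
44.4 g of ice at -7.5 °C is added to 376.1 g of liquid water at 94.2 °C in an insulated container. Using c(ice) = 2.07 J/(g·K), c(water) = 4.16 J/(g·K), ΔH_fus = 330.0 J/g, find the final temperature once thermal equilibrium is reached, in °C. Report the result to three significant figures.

T_f = 75.5 °C

Heat to bring ice to 0 °C and melt it: q₁ = 44.4×2.07×7.5 + 44.4×330.0 = 15341 J
Heat the water can supply cooling to 0 °C: 376.1×4.16×94.2 = 147383 J > q₁, so all ice melts.
Energy balance: 376.1×4.16×(94.2 − T) = 15341 + 44.4×4.16×(T − 0)
1564.576(94.2 − T) = 15341 + 184.704 T
147383 − 15341 = 1749.280 T
T = 132042 / 1749.280 = 75.48 °C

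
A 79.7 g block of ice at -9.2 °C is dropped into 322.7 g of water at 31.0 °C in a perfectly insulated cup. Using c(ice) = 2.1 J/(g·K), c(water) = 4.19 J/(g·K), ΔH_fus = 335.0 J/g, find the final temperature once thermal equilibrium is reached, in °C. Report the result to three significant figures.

Heat to bring ice to 0 °C and melt it: q₁ = 79.7×2.1×9.2 + 79.7×335.0 = 28239 J
Heat the water can supply cooling to 0 °C: 322.7×4.19×31.0 = 41915.5 J > q₁, so all ice melts.
Energy balance: 322.7×4.19×(31.0 − T) = 28239 + 79.7×4.19×(T − 0)
1352.113(31.0 − T) = 28239 + 333.943 T
41915.5 − 28239 = 1686.056 T
T = 13676.5 / 1686.056 = 8.112 °C

T_f = 8.11 °C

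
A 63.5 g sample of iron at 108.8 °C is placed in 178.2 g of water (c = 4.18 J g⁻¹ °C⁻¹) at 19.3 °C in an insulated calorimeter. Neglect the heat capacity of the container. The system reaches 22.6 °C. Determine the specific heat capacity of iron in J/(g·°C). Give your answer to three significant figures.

q_gained = (178.2 × 4.18) × (22.6 − 19.3) = 2458 J
q_lost = 63.5 × c × (108.8 − 22.6) = 5473.7 c
Set equal: c = 2458 / 5473.7 = 0.449 J/(g·°C)

c = 0.449 J/(g·°C)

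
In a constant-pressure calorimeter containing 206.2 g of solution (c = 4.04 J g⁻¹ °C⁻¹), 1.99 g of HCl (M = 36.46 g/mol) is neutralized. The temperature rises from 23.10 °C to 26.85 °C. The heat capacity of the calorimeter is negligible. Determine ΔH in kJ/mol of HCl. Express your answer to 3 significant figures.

|ΔT| = |26.85 − 23.10| = 3.75 °C
|q_surr| = (206.2 × 4.04) × 3.75 = 833.048 × 3.75 = 3124 J
n(HCl) = 1.99 / 36.46 = 0.05458 mol
Temperature rose, so q_rxn = −|q_surr| = -3.124 kJ
ΔH = q_rxn / n = -57.24 kJ/mol

ΔH = -57.2 kJ/mol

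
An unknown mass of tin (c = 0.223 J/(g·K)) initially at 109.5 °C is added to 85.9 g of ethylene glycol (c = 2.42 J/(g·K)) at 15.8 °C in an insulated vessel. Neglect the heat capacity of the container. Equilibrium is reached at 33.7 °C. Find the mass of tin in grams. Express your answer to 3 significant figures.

q_gained = (85.9 × 2.42) × (33.7 − 15.8) = 3721 J
q_lost = m × 0.223 × (109.5 − 33.7) = 16.9034 m
m = 3721 / 16.9034 = 220 g

m = 220 g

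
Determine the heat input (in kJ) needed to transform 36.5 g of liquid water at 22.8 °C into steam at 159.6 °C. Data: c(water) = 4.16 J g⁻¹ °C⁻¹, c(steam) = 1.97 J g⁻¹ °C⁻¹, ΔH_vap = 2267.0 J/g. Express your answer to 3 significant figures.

q1 (heat water 22.8→100.0 °C): 36.5 × 4.16 × 77.2 = 11722 J
q2 (vaporize at 100 °C): 36.5 × 2267.0 = 82746 J
q3 (heat steam 100.0→159.6 °C): 36.5 × 1.97 × 59.6 = 4286 J
Total: 11722 + 82746 + 4286 = 98754 J = 98.8 kJ

q = 98.8 kJ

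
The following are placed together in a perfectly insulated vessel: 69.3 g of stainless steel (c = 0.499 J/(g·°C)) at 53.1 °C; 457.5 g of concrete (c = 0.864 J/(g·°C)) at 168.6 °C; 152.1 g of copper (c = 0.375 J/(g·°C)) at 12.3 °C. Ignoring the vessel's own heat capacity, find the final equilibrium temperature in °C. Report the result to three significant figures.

Σ mᵢcᵢ(T − Tᵢ) = 0  ⇒  T = Σ mᵢcᵢTᵢ / Σ mᵢcᵢ
Σ mᵢcᵢ = 69.3×0.499 + 457.5×0.864 + 152.1×0.375 = 486.8982
Σ mᵢcᵢTᵢ = 34.5807×53.1 + 395.28×168.6 + 57.0375×12.3 = 69182
T = 69182 / 486.8982 = 142.1 °C

T_f = 142 °C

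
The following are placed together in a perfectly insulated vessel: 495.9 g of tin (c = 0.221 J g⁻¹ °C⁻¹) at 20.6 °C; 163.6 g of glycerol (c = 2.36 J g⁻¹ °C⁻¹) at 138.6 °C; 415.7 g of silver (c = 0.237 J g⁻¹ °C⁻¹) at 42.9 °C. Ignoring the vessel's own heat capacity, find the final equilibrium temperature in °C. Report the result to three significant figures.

T_f = 101 °C

Σ mᵢcᵢ(T − Tᵢ) = 0  ⇒  T = Σ mᵢcᵢTᵢ / Σ mᵢcᵢ
Σ mᵢcᵢ = 495.9×0.221 + 163.6×2.36 + 415.7×0.237 = 594.2108
Σ mᵢcᵢTᵢ = 109.5939×20.6 + 386.096×138.6 + 98.5209×42.9 = 59997
T = 59997 / 594.2108 = 101.0 °C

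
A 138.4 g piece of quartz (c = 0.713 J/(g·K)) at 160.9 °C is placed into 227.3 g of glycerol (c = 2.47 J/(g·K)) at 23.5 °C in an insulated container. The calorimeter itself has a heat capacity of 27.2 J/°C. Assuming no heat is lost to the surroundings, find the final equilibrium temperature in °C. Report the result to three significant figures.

Heat lost by quartz = heat gained by glycerol + calorimeter.
(138.4)(0.713)(160.9 − T) = [(227.3)(2.47) + 27.2](T − 23.5)
98.6792 (160.9 − T) = 588.631 (T − 23.5)
15877 − 98.6792 T = 588.631 T − 13833
29710 = 687.3102 T
T = 43.23 °C

T_f = 43.2 °C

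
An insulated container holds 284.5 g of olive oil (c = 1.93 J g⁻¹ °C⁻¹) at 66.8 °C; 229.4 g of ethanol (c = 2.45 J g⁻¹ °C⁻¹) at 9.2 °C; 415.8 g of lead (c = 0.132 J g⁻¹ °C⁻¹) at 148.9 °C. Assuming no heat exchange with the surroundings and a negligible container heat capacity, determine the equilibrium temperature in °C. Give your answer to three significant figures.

Σ mᵢcᵢ(T − Tᵢ) = 0  ⇒  T = Σ mᵢcᵢTᵢ / Σ mᵢcᵢ
Σ mᵢcᵢ = 284.5×1.93 + 229.4×2.45 + 415.8×0.132 = 1166.0006
Σ mᵢcᵢTᵢ = 549.085×66.8 + 562.03×9.2 + 54.8856×148.9 = 50022
T = 50022 / 1166.0006 = 42.90 °C

T_f = 42.9 °C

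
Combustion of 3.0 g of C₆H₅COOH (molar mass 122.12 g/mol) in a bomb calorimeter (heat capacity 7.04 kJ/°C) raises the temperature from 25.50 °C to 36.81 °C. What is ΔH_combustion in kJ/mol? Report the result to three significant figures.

ΔT = 36.81 − 25.50 = 11.31 °C
q_cal = C_cal × ΔT = 7.04 × 11.31 = 79.6224 kJ
n = 3.0 / 122.12 = 0.02457 mol
q_rxn = −q_cal = -79.6224 kJ
ΔH = -79.6224 / 0.02457 = -3241 kJ/mol

ΔH = -3240 kJ/mol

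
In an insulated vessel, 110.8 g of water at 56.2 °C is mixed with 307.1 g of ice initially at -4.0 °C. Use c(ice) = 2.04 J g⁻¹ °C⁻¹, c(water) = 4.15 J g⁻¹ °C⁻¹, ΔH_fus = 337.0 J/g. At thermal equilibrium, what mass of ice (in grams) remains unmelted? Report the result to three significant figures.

Heat to warm all ice to 0 °C: 307.1×2.04×4.0 = 2505.9 J
Heat released by water cooling to 0 °C: 110.8×4.15×56.2 = 25842 J
25842 J < 2505.9 + 307.1×337.0 = 105998.6 J, so not all ice melts; final T = 0 °C.
Heat left for melting: 25842 − 2505.9 = 23336.1 J
Mass melted = 23336.1 / 337.0 = 69.25 g
Ice remaining = 307.1 − 69.25 = 237.85 g

m_ice remaining = 238 g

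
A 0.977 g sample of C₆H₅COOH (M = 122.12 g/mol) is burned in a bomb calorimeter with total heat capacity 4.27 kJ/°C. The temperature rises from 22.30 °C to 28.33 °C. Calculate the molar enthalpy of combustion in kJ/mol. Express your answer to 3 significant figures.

ΔT = 28.33 − 22.30 = 6.03 °C
q_cal = C_cal × ΔT = 4.27 × 6.03 = 25.7481 kJ
n = 0.977 / 122.12 = 0.008000 mol
q_rxn = −q_cal = -25.7481 kJ
ΔH = -25.7481 / 0.008000 = -3219 kJ/mol

ΔH = -3220 kJ/mol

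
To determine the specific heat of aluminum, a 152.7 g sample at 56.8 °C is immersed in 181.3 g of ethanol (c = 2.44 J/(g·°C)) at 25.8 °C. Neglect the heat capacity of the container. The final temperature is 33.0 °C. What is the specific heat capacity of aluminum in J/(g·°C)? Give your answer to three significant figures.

c = 0.876 J/(g·°C)

q_gained = (181.3 × 2.44) × (33.0 − 25.8) = 3185 J
q_lost = 152.7 × c × (56.8 − 33.0) = 3634.26 c
Set equal: c = 3185 / 3634.26 = 0.876 J/(g·°C)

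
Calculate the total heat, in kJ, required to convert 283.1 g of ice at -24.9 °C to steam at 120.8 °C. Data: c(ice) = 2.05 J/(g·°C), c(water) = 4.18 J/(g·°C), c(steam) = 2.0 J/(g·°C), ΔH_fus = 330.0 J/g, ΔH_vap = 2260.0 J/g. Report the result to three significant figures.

q1 (heat ice -24.9→0.0 °C): 283.1 × 2.05 × 24.9 = 14451 J
q2 (melt at 0 °C): 283.1 × 330.0 = 93423 J
q3 (heat water 0.0→100.0 °C): 283.1 × 4.18 × 100.0 = 118336 J
q4 (vaporize at 100 °C): 283.1 × 2260.0 = 639806 J
q5 (heat steam 100.0→120.8 °C): 283.1 × 2.0 × 20.8 = 11777 J
Total: 14451 + 93423 + 118336 + 639806 + 11777 = 877793 J = 878 kJ

q = 878 kJ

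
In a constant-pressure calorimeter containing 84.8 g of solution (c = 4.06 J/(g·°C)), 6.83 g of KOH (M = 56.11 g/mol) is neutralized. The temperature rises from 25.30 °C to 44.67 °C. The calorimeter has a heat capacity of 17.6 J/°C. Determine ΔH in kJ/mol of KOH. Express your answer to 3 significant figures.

|ΔT| = |44.67 − 25.30| = 19.37 °C
|q_surr| = (84.8 × 4.06 + 17.6) × 19.37 = 361.888 × 19.37 = 7010 J
n(KOH) = 6.83 / 56.11 = 0.1217 mol
Temperature rose, so q_rxn = −|q_surr| = -7.010 kJ
ΔH = q_rxn / n = -57.60 kJ/mol

ΔH = -57.6 kJ/mol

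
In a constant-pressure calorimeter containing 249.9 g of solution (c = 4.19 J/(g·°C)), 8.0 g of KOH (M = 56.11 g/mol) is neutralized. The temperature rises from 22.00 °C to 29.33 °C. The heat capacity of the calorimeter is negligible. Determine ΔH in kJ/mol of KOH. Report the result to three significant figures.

ΔH = -53.8 kJ/mol

|ΔT| = |29.33 − 22.00| = 7.33 °C
|q_surr| = (249.9 × 4.19) × 7.33 = 1047.081 × 7.33 = 7675 J
n(KOH) = 8.0 / 56.11 = 0.1426 mol
Temperature rose, so q_rxn = −|q_surr| = -7.675 kJ
ΔH = q_rxn / n = -53.82 kJ/mol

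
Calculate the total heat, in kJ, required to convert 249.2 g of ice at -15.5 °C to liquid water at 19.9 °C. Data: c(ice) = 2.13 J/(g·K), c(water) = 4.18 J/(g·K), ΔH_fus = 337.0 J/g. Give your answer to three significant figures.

q = 113 kJ

q1 (heat ice -15.5→0.0 °C): 249.2 × 2.13 × 15.5 = 8227 J
q2 (melt at 0 °C): 249.2 × 337.0 = 83980 J
q3 (heat water 0.0→19.9 °C): 249.2 × 4.18 × 19.9 = 20729 J
Total: 8227 + 83980 + 20729 = 112936 J = 113 kJ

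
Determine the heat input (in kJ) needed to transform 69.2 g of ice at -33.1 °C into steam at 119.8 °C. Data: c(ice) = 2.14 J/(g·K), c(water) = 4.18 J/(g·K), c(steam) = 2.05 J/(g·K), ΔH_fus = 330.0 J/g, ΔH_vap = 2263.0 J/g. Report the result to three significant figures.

q = 216 kJ

q1 (heat ice -33.1→0.0 °C): 69.2 × 2.14 × 33.1 = 4902 J
q2 (melt at 0 °C): 69.2 × 330.0 = 22836 J
q3 (heat water 0.0→100.0 °C): 69.2 × 4.18 × 100.0 = 28926 J
q4 (vaporize at 100 °C): 69.2 × 2263.0 = 156600 J
q5 (heat steam 100.0→119.8 °C): 69.2 × 2.05 × 19.8 = 2809 J
Total: 4902 + 22836 + 28926 + 156600 + 2809 = 216073 J = 216 kJ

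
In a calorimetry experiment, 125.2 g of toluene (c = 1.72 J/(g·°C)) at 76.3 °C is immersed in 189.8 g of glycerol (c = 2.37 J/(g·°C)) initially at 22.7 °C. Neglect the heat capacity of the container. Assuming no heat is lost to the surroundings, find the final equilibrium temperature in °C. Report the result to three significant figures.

T_f = 40.1 °C

Heat lost by toluene = heat gained by glycerol.
(125.2)(1.72)(76.3 − T) = (189.8)(2.37)(T − 22.7)
215.344 (76.3 − T) = 449.826 (T − 22.7)
16431 − 215.344 T = 449.826 T − 10211
26642 = 665.170 T
T = 40.05 °C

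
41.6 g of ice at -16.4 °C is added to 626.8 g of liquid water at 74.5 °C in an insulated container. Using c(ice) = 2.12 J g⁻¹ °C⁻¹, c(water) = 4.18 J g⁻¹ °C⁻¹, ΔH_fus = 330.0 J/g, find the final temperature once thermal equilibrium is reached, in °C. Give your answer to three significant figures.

Heat to bring ice to 0 °C and melt it: q₁ = 41.6×2.12×16.4 + 41.6×330.0 = 15174 J
Heat the water can supply cooling to 0 °C: 626.8×4.18×74.5 = 195192 J > q₁, so all ice melts.
Energy balance: 626.8×4.18×(74.5 − T) = 15174 + 41.6×4.18×(T − 0)
2620.024(74.5 − T) = 15174 + 173.888 T
195192 − 15174 = 2793.912 T
T = 180018 / 2793.912 = 64.43 °C

T_f = 64.4 °C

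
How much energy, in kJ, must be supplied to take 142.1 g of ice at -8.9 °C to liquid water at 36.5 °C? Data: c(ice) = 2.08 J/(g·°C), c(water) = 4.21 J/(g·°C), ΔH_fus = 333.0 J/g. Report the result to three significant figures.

q1 (heat ice -8.9→0.0 °C): 142.1 × 2.08 × 8.9 = 2631 J
q2 (melt at 0 °C): 142.1 × 333.0 = 47319 J
q3 (heat water 0.0→36.5 °C): 142.1 × 4.21 × 36.5 = 21836 J
Total: 2631 + 47319 + 21836 = 71786 J = 71.8 kJ

q = 71.8 kJ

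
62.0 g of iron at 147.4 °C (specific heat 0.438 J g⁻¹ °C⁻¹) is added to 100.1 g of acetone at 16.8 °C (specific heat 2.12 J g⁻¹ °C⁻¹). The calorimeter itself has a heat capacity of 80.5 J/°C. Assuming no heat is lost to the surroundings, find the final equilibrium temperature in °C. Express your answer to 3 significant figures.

T_f = 27.9 °C

Heat lost by iron = heat gained by acetone + calorimeter.
(62.0)(0.438)(147.4 − T) = [(100.1)(2.12) + 80.5](T − 16.8)
27.156 (147.4 − T) = 292.712 (T − 16.8)
4002.8 − 27.156 T = 292.712 T − 4917.6
8920.4 = 319.868 T
T = 27.89 °C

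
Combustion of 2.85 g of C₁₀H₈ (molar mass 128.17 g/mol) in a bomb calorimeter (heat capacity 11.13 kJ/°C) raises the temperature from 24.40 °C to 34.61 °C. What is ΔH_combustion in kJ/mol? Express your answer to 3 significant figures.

ΔT = 34.61 − 24.40 = 10.21 °C
q_cal = C_cal × ΔT = 11.13 × 10.21 = 113.6373 kJ
n = 2.85 / 128.17 = 0.02224 mol
q_rxn = −q_cal = -113.6373 kJ
ΔH = -113.6373 / 0.02224 = -5110 kJ/mol

ΔH = -5110 kJ/mol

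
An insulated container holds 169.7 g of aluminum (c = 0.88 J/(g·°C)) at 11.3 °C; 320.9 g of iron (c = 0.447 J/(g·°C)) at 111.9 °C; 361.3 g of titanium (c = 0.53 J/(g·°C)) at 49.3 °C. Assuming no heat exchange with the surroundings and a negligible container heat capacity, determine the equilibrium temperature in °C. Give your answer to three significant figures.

Σ mᵢcᵢ(T − Tᵢ) = 0  ⇒  T = Σ mᵢcᵢTᵢ / Σ mᵢcᵢ
Σ mᵢcᵢ = 169.7×0.88 + 320.9×0.447 + 361.3×0.53 = 484.2673
Σ mᵢcᵢTᵢ = 149.336×11.3 + 143.4423×111.9 + 191.489×49.3 = 27179
T = 27179 / 484.2673 = 56.12 °C

T_f = 56.1 °C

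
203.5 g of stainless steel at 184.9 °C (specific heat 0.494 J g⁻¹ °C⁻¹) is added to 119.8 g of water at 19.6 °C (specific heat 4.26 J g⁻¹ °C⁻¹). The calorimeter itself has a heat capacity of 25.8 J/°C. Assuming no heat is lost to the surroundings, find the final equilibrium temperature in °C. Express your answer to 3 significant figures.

T_f = 45.7 °C

Heat lost by stainless steel = heat gained by water + calorimeter.
(203.5)(0.494)(184.9 − T) = [(119.8)(4.26) + 25.8](T − 19.6)
100.529 (184.9 − T) = 536.148 (T − 19.6)
18588 − 100.529 T = 536.148 T − 10509
29097 = 636.677 T
T = 45.70 °C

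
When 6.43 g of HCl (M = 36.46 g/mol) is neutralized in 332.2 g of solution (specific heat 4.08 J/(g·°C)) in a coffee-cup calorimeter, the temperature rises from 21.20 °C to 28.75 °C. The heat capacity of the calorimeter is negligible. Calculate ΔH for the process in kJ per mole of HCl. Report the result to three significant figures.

|ΔT| = |28.75 − 21.20| = 7.55 °C
|q_surr| = (332.2 × 4.08) × 7.55 = 1355.376 × 7.55 = 10230 J
n(HCl) = 6.43 / 36.46 = 0.1764 mol
Temperature rose, so q_rxn = −|q_surr| = -10.23 kJ
ΔH = q_rxn / n = -57.99 kJ/mol

ΔH = -58.0 kJ/mol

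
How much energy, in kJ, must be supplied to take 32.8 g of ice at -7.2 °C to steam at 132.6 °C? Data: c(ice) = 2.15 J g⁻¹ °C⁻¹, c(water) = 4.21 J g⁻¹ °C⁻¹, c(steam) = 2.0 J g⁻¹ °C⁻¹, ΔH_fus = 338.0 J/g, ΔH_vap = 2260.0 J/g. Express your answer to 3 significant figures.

q1 (heat ice -7.2→0.0 °C): 32.8 × 2.15 × 7.2 = 508 J
q2 (melt at 0 °C): 32.8 × 338.0 = 11086 J
q3 (heat water 0.0→100.0 °C): 32.8 × 4.21 × 100.0 = 13809 J
q4 (vaporize at 100 °C): 32.8 × 2260.0 = 74128 J
q5 (heat steam 100.0→132.6 °C): 32.8 × 2.0 × 32.6 = 2139 J
Total: 508 + 11086 + 13809 + 74128 + 2139 = 101670 J = 102 kJ

q = 102 kJ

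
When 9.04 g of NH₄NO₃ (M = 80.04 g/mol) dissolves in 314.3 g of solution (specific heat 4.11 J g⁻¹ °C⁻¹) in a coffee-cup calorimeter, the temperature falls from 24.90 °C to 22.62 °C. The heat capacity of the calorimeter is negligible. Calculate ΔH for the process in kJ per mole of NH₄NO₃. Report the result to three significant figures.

|ΔT| = |22.62 − 24.90| = 2.28 °C
|q_surr| = (314.3 × 4.11) × 2.28 = 1291.773 × 2.28 = 2945 J
n(NH₄NO₃) = 9.04 / 80.04 = 0.1129 mol
Temperature fell, so q_rxn = +|q_surr| = 2.945 kJ
ΔH = q_rxn / n = 26.09 kJ/mol

ΔH = 26.1 kJ/mol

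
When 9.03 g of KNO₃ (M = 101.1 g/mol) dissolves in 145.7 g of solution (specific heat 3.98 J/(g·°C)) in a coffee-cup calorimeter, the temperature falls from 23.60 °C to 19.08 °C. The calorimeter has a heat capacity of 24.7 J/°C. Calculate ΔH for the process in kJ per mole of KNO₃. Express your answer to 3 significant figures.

ΔH = 30.6 kJ/mol

|ΔT| = |19.08 − 23.60| = 4.52 °C
|q_surr| = (145.7 × 3.98 + 24.7) × 4.52 = 604.586 × 4.52 = 2733 J
n(KNO₃) = 9.03 / 101.1 = 0.08932 mol
Temperature fell, so q_rxn = +|q_surr| = 2.733 kJ
ΔH = q_rxn / n = 30.60 kJ/mol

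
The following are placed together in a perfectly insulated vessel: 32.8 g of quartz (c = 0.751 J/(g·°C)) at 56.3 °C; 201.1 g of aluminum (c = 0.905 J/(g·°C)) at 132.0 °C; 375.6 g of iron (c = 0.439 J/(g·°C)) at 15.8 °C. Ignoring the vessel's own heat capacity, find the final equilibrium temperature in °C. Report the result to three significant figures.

T_f = 75.4 °C

Σ mᵢcᵢ(T − Tᵢ) = 0  ⇒  T = Σ mᵢcᵢTᵢ / Σ mᵢcᵢ
Σ mᵢcᵢ = 32.8×0.751 + 201.1×0.905 + 375.6×0.439 = 371.5167
Σ mᵢcᵢTᵢ = 24.6328×56.3 + 181.9955×132.0 + 164.8884×15.8 = 28015
T = 28015 / 371.5167 = 75.41 °C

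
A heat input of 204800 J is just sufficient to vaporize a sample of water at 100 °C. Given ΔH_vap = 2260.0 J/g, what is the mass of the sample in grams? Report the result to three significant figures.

m = 90.6 g

m = q / ΔH_vap = 204800 J / 2260.0 J/g = 90.6 g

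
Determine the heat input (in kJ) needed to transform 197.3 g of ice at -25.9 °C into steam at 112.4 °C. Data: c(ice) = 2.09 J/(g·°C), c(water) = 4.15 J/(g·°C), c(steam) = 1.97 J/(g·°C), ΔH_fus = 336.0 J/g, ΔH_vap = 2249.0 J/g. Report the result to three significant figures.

q = 607 kJ

q1 (heat ice -25.9→0.0 °C): 197.3 × 2.09 × 25.9 = 10680 J
q2 (melt at 0 °C): 197.3 × 336.0 = 66293 J
q3 (heat water 0.0→100.0 °C): 197.3 × 4.15 × 100.0 = 81880 J
q4 (vaporize at 100 °C): 197.3 × 2249.0 = 443728 J
q5 (heat steam 100.0→112.4 °C): 197.3 × 1.97 × 12.4 = 4820 J
Total: 10680 + 66293 + 81880 + 443728 + 4820 = 607401 J = 607 kJ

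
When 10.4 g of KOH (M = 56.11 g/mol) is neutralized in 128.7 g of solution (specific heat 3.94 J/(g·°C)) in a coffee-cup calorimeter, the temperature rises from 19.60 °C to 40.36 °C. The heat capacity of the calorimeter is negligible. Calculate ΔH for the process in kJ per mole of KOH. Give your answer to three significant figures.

|ΔT| = |40.36 − 19.60| = 20.76 °C
|q_surr| = (128.7 × 3.94) × 20.76 = 507.078 × 20.76 = 10530 J
n(KOH) = 10.4 / 56.11 = 0.1854 mol
Temperature rose, so q_rxn = −|q_surr| = -10.53 kJ
ΔH = q_rxn / n = -56.80 kJ/mol

ΔH = -56.8 kJ/mol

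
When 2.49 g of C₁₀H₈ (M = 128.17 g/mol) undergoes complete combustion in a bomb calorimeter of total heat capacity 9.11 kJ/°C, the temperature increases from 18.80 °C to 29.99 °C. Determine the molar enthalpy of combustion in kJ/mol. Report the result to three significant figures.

ΔT = 29.99 − 18.80 = 11.19 °C
q_cal = C_cal × ΔT = 9.11 × 11.19 = 101.9409 kJ
n = 2.49 / 128.17 = 0.01943 mol
q_rxn = −q_cal = -101.9409 kJ
ΔH = -101.9409 / 0.01943 = -5247 kJ/mol

ΔH = -5250 kJ/mol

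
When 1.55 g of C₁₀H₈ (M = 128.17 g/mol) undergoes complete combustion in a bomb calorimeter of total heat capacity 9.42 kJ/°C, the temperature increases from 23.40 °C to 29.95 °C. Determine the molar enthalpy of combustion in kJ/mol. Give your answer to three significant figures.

ΔT = 29.95 − 23.40 = 6.55 °C
q_cal = C_cal × ΔT = 9.42 × 6.55 = 61.701 kJ
n = 1.55 / 128.17 = 0.01209 mol
q_rxn = −q_cal = -61.701 kJ
ΔH = -61.701 / 0.01209 = -5103 kJ/mol

ΔH = -5100 kJ/mol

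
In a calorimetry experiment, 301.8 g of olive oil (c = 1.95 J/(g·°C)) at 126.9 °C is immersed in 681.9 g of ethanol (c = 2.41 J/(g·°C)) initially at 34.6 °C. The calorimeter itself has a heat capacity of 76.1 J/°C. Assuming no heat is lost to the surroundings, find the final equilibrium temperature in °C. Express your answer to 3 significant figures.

T_f = 58.1 °C

Heat lost by olive oil = heat gained by ethanol + calorimeter.
(301.8)(1.95)(126.9 − T) = [(681.9)(2.41) + 76.1](T − 34.6)
588.51 (126.9 − T) = 1719.479 (T − 34.6)
74682 − 588.51 T = 1719.479 T − 59494
134176 = 2307.989 T
T = 58.14 °C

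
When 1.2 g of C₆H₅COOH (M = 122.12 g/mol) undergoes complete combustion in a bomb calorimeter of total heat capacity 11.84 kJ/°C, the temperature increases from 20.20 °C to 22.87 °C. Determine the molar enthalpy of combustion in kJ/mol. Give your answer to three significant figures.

ΔT = 22.87 − 20.20 = 2.67 °C
q_cal = C_cal × ΔT = 11.84 × 2.67 = 31.6128 kJ
n = 1.2 / 122.12 = 0.009826 mol
q_rxn = −q_cal = -31.6128 kJ
ΔH = -31.6128 / 0.009826 = -3217 kJ/mol

ΔH = -3220 kJ/mol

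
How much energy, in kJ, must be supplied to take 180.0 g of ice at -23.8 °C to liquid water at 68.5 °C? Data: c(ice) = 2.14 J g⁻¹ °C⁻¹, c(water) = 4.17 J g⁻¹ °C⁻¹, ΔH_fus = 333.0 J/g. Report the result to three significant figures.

q1 (heat ice -23.8→0.0 °C): 180.0 × 2.14 × 23.8 = 9168 J
q2 (melt at 0 °C): 180.0 × 333.0 = 59940 J
q3 (heat water 0.0→68.5 °C): 180.0 × 4.17 × 68.5 = 51416 J
Total: 9168 + 59940 + 51416 = 120524 J = 121 kJ

q = 121 kJ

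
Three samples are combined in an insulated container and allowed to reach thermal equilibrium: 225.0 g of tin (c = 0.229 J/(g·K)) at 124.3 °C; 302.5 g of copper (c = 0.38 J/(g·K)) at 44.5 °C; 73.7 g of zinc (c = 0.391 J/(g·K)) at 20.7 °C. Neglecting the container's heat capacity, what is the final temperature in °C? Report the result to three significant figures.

Σ mᵢcᵢ(T − Tᵢ) = 0  ⇒  T = Σ mᵢcᵢTᵢ / Σ mᵢcᵢ
Σ mᵢcᵢ = 225.0×0.229 + 302.5×0.38 + 73.7×0.391 = 195.2917
Σ mᵢcᵢTᵢ = 51.525×124.3 + 114.95×44.5 + 28.8167×20.7 = 12116
T = 12116 / 195.2917 = 62.04 °C

T_f = 62.0 °C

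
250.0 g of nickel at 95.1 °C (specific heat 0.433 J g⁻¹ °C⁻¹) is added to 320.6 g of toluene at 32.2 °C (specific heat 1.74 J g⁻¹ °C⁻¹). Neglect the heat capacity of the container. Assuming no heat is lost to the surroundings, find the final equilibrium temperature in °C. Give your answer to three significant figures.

Heat lost by nickel = heat gained by toluene.
(250.0)(0.433)(95.1 − T) = (320.6)(1.74)(T − 32.2)
108.25 (95.1 − T) = 557.844 (T − 32.2)
10295 − 108.25 T = 557.844 T − 17963
28258 = 666.094 T
T = 42.42 °C

T_f = 42.4 °C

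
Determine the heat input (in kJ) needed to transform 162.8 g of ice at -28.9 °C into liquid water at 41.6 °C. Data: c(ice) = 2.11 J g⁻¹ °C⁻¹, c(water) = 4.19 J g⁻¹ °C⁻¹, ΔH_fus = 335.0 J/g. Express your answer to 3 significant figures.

q1 (heat ice -28.9→0.0 °C): 162.8 × 2.11 × 28.9 = 9927 J
q2 (melt at 0 °C): 162.8 × 335.0 = 54538 J
q3 (heat water 0.0→41.6 °C): 162.8 × 4.19 × 41.6 = 28377 J
Total: 9927 + 54538 + 28377 = 92842 J = 92.8 kJ

q = 92.8 kJ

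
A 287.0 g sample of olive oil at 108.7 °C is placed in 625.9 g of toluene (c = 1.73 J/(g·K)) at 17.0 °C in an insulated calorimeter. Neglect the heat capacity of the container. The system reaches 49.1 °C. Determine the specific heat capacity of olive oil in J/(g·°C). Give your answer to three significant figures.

c = 2.03 J/(g·°C)

q_gained = (625.9 × 1.73) × (49.1 − 17.0) = 34760 J
q_lost = 287.0 × c × (108.7 − 49.1) = 17105.2 c
Set equal: c = 34760 / 17105.2 = 2.03 J/(g·°C)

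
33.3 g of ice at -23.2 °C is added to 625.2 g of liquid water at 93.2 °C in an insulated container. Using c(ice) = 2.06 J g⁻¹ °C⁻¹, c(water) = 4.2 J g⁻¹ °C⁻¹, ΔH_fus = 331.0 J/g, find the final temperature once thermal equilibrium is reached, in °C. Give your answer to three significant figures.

T_f = 83.9 °C

Heat to bring ice to 0 °C and melt it: q₁ = 33.3×2.06×23.2 + 33.3×331.0 = 12614 J
Heat the water can supply cooling to 0 °C: 625.2×4.2×93.2 = 244728 J > q₁, so all ice melts.
Energy balance: 625.2×4.2×(93.2 − T) = 12614 + 33.3×4.2×(T − 0)
2625.84(93.2 − T) = 12614 + 139.86 T
244728 − 12614 = 2765.70 T
T = 232114 / 2765.70 = 83.93 °C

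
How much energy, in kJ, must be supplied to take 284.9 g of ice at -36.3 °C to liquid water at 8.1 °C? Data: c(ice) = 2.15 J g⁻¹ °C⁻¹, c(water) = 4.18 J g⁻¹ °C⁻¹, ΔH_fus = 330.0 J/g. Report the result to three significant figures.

q = 126 kJ

q1 (heat ice -36.3→0.0 °C): 284.9 × 2.15 × 36.3 = 22235 J
q2 (melt at 0 °C): 284.9 × 330.0 = 94017 J
q3 (heat water 0.0→8.1 °C): 284.9 × 4.18 × 8.1 = 9646 J
Total: 22235 + 94017 + 9646 = 125898 J = 126 kJ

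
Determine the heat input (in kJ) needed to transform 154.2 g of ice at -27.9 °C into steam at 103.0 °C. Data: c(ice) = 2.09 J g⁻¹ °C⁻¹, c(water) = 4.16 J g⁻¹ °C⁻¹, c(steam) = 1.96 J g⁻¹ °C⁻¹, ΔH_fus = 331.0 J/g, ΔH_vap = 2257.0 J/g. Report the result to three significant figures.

q1 (heat ice -27.9→0.0 °C): 154.2 × 2.09 × 27.9 = 8992 J
q2 (melt at 0 °C): 154.2 × 331.0 = 51040 J
q3 (heat water 0.0→100.0 °C): 154.2 × 4.16 × 100.0 = 64147 J
q4 (vaporize at 100 °C): 154.2 × 2257.0 = 348029 J
q5 (heat steam 100.0→103.0 °C): 154.2 × 1.96 × 3.0 = 907 J
Total: 8992 + 51040 + 64147 + 348029 + 907 = 473115 J = 473 kJ

q = 473 kJ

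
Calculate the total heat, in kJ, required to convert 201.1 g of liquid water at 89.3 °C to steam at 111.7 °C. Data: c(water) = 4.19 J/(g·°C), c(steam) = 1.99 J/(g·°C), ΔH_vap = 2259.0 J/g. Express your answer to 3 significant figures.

q1 (heat water 89.3→100.0 °C): 201.1 × 4.19 × 10.7 = 9016 J
q2 (vaporize at 100 °C): 201.1 × 2259.0 = 454285 J
q3 (heat steam 100.0→111.7 °C): 201.1 × 1.99 × 11.7 = 4682 J
Total: 9016 + 454285 + 4682 = 467983 J = 468 kJ

q = 468 kJ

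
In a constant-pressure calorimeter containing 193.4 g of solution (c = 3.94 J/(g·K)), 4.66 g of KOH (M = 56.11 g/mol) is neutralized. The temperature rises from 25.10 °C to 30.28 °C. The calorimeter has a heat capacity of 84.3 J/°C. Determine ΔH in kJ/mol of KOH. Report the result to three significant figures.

|ΔT| = |30.28 − 25.10| = 5.18 °C
|q_surr| = (193.4 × 3.94 + 84.3) × 5.18 = 846.296 × 5.18 = 4384 J
n(KOH) = 4.66 / 56.11 = 0.08305 mol
Temperature rose, so q_rxn = −|q_surr| = -4.384 kJ
ΔH = q_rxn / n = -52.79 kJ/mol

ΔH = -52.8 kJ/mol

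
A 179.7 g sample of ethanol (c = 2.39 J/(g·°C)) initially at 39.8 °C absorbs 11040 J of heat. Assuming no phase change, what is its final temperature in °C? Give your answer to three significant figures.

T_f = 65.5 °C

ΔT = q / (m c) = 11040 / (179.7 × 2.39) = 25.71 °C
T_f = 39.8 + 25.71 = 65.51 °C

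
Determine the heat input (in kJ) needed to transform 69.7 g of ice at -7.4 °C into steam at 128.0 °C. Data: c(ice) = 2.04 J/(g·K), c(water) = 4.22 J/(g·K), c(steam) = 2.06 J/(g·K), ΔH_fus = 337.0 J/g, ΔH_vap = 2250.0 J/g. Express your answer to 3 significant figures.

q1 (heat ice -7.4→0.0 °C): 69.7 × 2.04 × 7.4 = 1052 J
q2 (melt at 0 °C): 69.7 × 337.0 = 23489 J
q3 (heat water 0.0→100.0 °C): 69.7 × 4.22 × 100.0 = 29413 J
q4 (vaporize at 100 °C): 69.7 × 2250.0 = 156825 J
q5 (heat steam 100.0→128.0 °C): 69.7 × 2.06 × 28.0 = 4020 J
Total: 1052 + 23489 + 29413 + 156825 + 4020 = 214799 J = 215 kJ

q = 215 kJ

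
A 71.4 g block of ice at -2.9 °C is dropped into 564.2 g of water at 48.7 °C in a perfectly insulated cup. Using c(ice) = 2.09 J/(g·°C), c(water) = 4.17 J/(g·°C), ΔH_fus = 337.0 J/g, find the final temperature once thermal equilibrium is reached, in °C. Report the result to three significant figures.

T_f = 34.0 °C

Heat to bring ice to 0 °C and melt it: q₁ = 71.4×2.09×2.9 + 71.4×337.0 = 24495 J
Heat the water can supply cooling to 0 °C: 564.2×4.17×48.7 = 114577 J > q₁, so all ice melts.
Energy balance: 564.2×4.17×(48.7 − T) = 24495 + 71.4×4.17×(T − 0)
2352.714(48.7 − T) = 24495 + 297.738 T
114577 − 24495 = 2650.452 T
T = 90082 / 2650.452 = 33.99 °C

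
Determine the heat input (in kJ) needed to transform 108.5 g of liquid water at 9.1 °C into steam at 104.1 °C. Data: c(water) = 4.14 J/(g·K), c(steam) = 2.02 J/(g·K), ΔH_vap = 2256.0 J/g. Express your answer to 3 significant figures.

q = 287 kJ

q1 (heat water 9.1→100.0 °C): 108.5 × 4.14 × 90.9 = 40831 J
q2 (vaporize at 100 °C): 108.5 × 2256.0 = 244776 J
q3 (heat steam 100.0→104.1 °C): 108.5 × 2.02 × 4.1 = 899 J
Total: 40831 + 244776 + 899 = 286506 J = 287 kJ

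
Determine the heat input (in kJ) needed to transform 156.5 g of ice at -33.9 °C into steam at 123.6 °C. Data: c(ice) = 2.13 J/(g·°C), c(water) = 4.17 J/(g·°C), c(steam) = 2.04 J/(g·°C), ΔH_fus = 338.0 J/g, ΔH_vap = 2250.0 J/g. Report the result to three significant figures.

q = 489 kJ

q1 (heat ice -33.9→0.0 °C): 156.5 × 2.13 × 33.9 = 11300 J
q2 (melt at 0 °C): 156.5 × 338.0 = 52897 J
q3 (heat water 0.0→100.0 °C): 156.5 × 4.17 × 100.0 = 65261 J
q4 (vaporize at 100 °C): 156.5 × 2250.0 = 352125 J
q5 (heat steam 100.0→123.6 °C): 156.5 × 2.04 × 23.6 = 7535 J
Total: 11300 + 52897 + 65261 + 352125 + 7535 = 489118 J = 489 kJ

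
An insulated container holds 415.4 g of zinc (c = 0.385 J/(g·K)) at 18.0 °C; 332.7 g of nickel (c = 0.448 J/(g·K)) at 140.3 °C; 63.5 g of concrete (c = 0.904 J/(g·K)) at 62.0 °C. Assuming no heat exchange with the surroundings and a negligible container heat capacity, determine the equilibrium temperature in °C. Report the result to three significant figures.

T_f = 74.6 °C

Σ mᵢcᵢ(T − Tᵢ) = 0  ⇒  T = Σ mᵢcᵢTᵢ / Σ mᵢcᵢ
Σ mᵢcᵢ = 415.4×0.385 + 332.7×0.448 + 63.5×0.904 = 366.3826
Σ mᵢcᵢTᵢ = 159.929×18.0 + 149.0496×140.3 + 57.404×62.0 = 27349
T = 27349 / 366.3826 = 74.646 °C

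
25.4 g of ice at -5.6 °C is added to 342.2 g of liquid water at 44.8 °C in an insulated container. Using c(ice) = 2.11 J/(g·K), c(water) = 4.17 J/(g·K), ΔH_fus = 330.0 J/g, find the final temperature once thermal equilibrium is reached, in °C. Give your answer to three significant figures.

T_f = 36.0 °C

Heat to bring ice to 0 °C and melt it: q₁ = 25.4×2.11×5.6 + 25.4×330.0 = 8682.1 J
Heat the water can supply cooling to 0 °C: 342.2×4.17×44.8 = 63928.4 J > q₁, so all ice melts.
Energy balance: 342.2×4.17×(44.8 − T) = 8682.1 + 25.4×4.17×(T − 0)
1426.974(44.8 − T) = 8682.1 + 105.918 T
63928.4 − 8682.1 = 1532.892 T
T = 55246.3 / 1532.892 = 36.04 °C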